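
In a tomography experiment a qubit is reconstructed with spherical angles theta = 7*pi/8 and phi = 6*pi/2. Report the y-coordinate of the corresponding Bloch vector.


theta = 2.7489, phi = 9.4248
r_y = sin(theta)*sin(phi) = 0.3827 * 0.0000
r_y = 0.0000

0.0000


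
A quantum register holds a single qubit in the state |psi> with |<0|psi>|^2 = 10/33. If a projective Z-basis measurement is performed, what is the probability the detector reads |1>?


|alpha|^2 = 10/33 = 0.3030
|beta|^2 = 1 - 10/33 = 23/33 = 0.6970
P(|1>) = |beta|^2 = 0.6970

0.6970


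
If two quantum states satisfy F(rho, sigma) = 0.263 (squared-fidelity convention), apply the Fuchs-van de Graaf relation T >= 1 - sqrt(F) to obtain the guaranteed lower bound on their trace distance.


Fuchs-van de Graaf (squared-fidelity convention): 1 - sqrt(F) <= T <= sqrt(1 - F).
Lower bound: T >= 1 - sqrt(F)
sqrt(F) = sqrt(0.263) = 0.5128
T >= 1 - 0.5128
T >= 0.4872

0.4872


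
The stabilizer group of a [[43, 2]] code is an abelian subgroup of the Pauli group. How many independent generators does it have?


For an [[n,k]] stabilizer code:
Number of stabilizer generators = n - k
= 43 - 2
= 41

41


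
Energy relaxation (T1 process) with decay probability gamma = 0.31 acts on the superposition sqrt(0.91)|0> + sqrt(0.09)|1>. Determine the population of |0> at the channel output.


For amplitude damping with parameter gamma on state sqrt(a)|0> + sqrt(b)|1>:
alpha^2 = 0.91, beta^2 = 0.09
P(|0>) = alpha^2 + gamma * beta^2
= 0.91 + 0.31 * 0.09
= 0.91 + 0.0279
= 0.9379

0.9379


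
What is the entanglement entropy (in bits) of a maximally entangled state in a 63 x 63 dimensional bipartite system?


For a maximally entangled state in d x d:
S = log2(d) = log2(63)
= 5.9773

5.9773


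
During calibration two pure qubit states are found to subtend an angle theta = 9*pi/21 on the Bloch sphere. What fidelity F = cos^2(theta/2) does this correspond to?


For states separated by angle theta on Bloch sphere:
F = cos^2(theta/2)
theta = 9*pi/21 = 1.3464
theta/2 = 0.6732
cos(theta/2) = 0.7818
F = 0.6113

0.6113


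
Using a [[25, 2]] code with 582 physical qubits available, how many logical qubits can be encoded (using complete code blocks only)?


Each code block uses 25 physical qubits for 2 logical qubit(s).
Number of complete blocks = floor(582 / 25) = 23
Logical qubits = 23 * 2
= 46

46


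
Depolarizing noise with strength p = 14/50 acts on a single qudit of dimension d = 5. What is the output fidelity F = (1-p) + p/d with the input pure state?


F = (1-p) + p/d
= (1 - 0.2800) + 0.2800/5
= 0.7200 + 0.0560
= 0.7760

0.7760


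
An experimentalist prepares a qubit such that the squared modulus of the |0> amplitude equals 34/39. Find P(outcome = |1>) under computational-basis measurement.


|alpha|^2 = 34/39 = 0.8718
|beta|^2 = 1 - 34/39 = 5/39 = 0.1282
P(|1>) = |beta|^2 = 0.1282

0.1282


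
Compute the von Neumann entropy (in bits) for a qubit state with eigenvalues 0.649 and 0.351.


S = -p*log2(p) - (1-p)*log2(1-p)
p = 0.6490, 1-p = 0.3510
= -0.6490 * log2(0.6490) - 0.3510 * log2(0.3510)
= -(-0.4048) - (-0.5302)
= 0.9350

0.9350


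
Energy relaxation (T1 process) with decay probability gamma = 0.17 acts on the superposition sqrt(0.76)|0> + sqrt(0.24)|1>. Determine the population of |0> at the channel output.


For amplitude damping with parameter gamma on state sqrt(a)|0> + sqrt(b)|1>:
alpha^2 = 0.76, beta^2 = 0.24
P(|0>) = alpha^2 + gamma * beta^2
= 0.76 + 0.17 * 0.24
= 0.76 + 0.0408
= 0.8008

0.8008


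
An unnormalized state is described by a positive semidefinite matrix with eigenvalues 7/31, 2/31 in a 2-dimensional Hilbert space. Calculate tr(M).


tr(M) = sum of eigenvalues
= 7/31 + 2/31
= 9/31
= 0.2903

0.2903


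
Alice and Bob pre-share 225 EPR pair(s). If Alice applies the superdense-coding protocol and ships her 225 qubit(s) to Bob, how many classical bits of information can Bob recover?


Superdense coding allows 2 classical bits per shared entangled pair.
225 pair(s) -> 2 * 225 = 450 classical bits

450


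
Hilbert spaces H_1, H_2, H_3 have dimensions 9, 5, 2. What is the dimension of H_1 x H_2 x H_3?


dim(H_1 x H_2 x H_3) = 9 * 5 * 2
= 45 * 2
= 90

90


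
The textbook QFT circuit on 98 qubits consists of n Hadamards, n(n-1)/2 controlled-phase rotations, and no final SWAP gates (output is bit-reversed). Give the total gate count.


Hadamard gates: 98
Controlled rotations: n*(n-1)/2 = 98*97/2 = 4753
SWAP gates: 0 (omitted)
Total = 98 + 4753
= 4851

4851


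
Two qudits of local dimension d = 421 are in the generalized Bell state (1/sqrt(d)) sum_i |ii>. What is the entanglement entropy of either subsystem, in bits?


For a maximally entangled state in d x d:
S = log2(d) = log2(421)
= 8.7177

8.7177


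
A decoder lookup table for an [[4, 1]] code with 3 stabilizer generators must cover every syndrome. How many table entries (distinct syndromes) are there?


Each stabilizer generator gives a binary (+1 or -1) measurement outcome.
With 3 independent generators:
Total syndromes = 2^3
= 8

8


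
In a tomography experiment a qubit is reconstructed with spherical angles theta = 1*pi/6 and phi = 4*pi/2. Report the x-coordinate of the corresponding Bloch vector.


theta = 0.5236, phi = 6.2832
r_x = sin(theta)*cos(phi) = 0.5000 * 1.0000
r_x = 0.5000

0.5000


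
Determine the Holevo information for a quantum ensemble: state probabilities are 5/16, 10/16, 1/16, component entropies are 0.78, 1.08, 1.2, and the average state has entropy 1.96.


chi = S(rho) - sum_i p_i * S(rho_i)
Weighted entropy = 5/16 * 0.78 + 10/16 * 1.08 + 1/16 * 1.2
= 0.9938
chi = 1.96 - 0.9938
= 0.9662

0.9662


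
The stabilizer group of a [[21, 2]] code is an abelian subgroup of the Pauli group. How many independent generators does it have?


For an [[n,k]] stabilizer code:
Number of stabilizer generators = n - k
= 21 - 2
= 19

19


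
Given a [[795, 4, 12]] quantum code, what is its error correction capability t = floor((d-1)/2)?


Code parameters: [[795, 4, 12]], distance d = 12.
Number of correctable errors = floor((d-1)/2)
= floor((12 - 1)/2)
= floor(11/2)
= 5

5


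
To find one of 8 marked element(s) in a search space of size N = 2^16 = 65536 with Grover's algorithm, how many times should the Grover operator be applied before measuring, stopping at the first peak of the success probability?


After j Grover iterations the success probability is P(j) = sin^2((2j+1)*theta), where sin(theta) = sqrt(k/N).
N = 2^16 = 65536, k = 8
sin(theta) = sqrt(k/N) = 0.01104854346
theta = arcsin(sqrt(k/N)) = 0.01104876825 rad
P(j) reaches its first maximum when (2j+1)*theta is as close as possible to pi/2, i.e. j = round(pi/(4*theta) - 1/2).
pi/(4*theta) - 1/2 = 70.5847
(For comparison, the common estimate pi/4 * sqrt(N/k) = 71.0861; the exact maximiser is used here.)
Optimal iterations = 71

71


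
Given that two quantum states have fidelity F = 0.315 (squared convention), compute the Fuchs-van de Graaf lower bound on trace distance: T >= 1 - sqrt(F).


Fuchs-van de Graaf (squared-fidelity convention): 1 - sqrt(F) <= T <= sqrt(1 - F).
Lower bound: T >= 1 - sqrt(F)
sqrt(F) = sqrt(0.315) = 0.5612
T >= 1 - 0.5612
T >= 0.4388

0.4388


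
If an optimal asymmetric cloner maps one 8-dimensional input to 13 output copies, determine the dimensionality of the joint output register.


Output space = H^(tensor 13) where dim(H) = 8
dim = 8^13
= 64 (after 2 factors)
= 512 (after 3 factors)
= 4096 (after 4 factors)
= 32768 (after 5 factors)
= 262144 (after 6 factors)
= 2097152 (after 7 factors)
= 16777216 (after 8 factors)
= 134217728 (after 9 factors)
= 1073741824 (after 10 factors)
= 8589934592 (after 11 factors)
= 68719476736 (after 12 factors)
= 549755813888 (after 13 factors)
= 549755813888

549755813888


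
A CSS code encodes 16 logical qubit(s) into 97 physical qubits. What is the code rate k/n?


Code rate R = k/n
= 16/97
= 0.1649

0.1649


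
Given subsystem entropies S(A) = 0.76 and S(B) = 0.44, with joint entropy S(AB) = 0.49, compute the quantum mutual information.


I(A:B) = S(A) + S(B) - S(AB)
= 0.76 + 0.44 - 0.49
= 0.7100

0.7100


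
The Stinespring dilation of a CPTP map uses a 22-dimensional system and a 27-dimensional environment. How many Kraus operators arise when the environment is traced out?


Tracing out the environment in an orthonormal basis {|i>_E} gives Kraus operators K_i = <i|_E U |0>_E.
Number of Kraus operators = dim(H_env) = d_env
= 27

27


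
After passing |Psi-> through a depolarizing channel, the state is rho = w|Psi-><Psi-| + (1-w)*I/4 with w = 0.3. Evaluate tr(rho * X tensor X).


|Psi-> = (|01> - |10>)/sqrt(2)
For the pure Bell state, <X_A X_B> = -1 (Bell-state Pauli correlator).
The maximally-mixed part I/4 has tr(I/4 * P tensor P) = 0 for any traceless Pauli P.
So <X_A X_B>_rho = w * (-1) + (1 - w) * 0
= 0.3 * (-1)
= -0.3000

-0.3000


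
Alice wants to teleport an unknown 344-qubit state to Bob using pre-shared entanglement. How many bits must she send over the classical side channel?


Quantum teleportation requires 2 classical bits per qubit teleported.
344 qubit(s) -> 2 * 344 = 688 classical bits

688


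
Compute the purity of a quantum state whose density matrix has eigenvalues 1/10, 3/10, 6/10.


tr(rho^2) = sum of eigenvalues squared
= (1/10)^2 + (3/10)^2 + (6/10)^2
= (1 + 9 + 36) / 100
= 46/100
= 0.4600

0.4600


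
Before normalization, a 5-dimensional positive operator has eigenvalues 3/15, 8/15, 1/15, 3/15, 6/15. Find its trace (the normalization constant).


tr(M) = sum of eigenvalues
= 3/15 + 8/15 + 1/15 + 3/15 + 6/15
= 21/15
= 1.4000

1.4000


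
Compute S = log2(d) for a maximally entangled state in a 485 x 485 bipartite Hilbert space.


For a maximally entangled state in d x d:
S = log2(d) = log2(485)
= 8.9218

8.9218


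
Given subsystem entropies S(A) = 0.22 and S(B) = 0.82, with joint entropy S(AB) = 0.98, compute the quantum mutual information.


I(A:B) = S(A) + S(B) - S(AB)
= 0.22 + 0.82 - 0.98
= 0.0600

0.0600


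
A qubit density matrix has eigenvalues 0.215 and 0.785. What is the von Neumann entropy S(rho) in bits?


S = -p*log2(p) - (1-p)*log2(1-p)
p = 0.2150, 1-p = 0.7850
= -0.2150 * log2(0.2150) - 0.7850 * log2(0.7850)
= -(-0.4768) - (-0.2741)
= 0.7509

0.7509


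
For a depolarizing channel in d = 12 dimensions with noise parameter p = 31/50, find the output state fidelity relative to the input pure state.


F = (1-p) + p/d
= (1 - 0.6200) + 0.6200/12
= 0.3800 + 0.0517
= 0.4317

0.4317


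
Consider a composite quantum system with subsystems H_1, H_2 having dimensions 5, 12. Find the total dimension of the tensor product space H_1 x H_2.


dim(H_1 x H_2) = 5 * 12
= 60

60


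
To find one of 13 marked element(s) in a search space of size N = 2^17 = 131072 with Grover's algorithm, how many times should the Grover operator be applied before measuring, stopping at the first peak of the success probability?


After j Grover iterations the success probability is P(j) = sin^2((2j+1)*theta), where sin(theta) = sqrt(k/N).
N = 2^17 = 131072, k = 13
sin(theta) = sqrt(k/N) = 0.009959022487
theta = arcsin(sqrt(k/N)) = 0.009959187121 rad
P(j) reaches its first maximum when (2j+1)*theta is as close as possible to pi/2, i.e. j = round(pi/(4*theta) - 1/2).
pi/(4*theta) - 1/2 = 78.3617
(For comparison, the common estimate pi/4 * sqrt(N/k) = 78.8630; the exact maximiser is used here.)
Optimal iterations = 78

78


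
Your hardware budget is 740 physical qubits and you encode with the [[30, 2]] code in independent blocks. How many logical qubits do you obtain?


Each code block uses 30 physical qubits for 2 logical qubit(s).
Number of complete blocks = floor(740 / 30) = 24
Logical qubits = 24 * 2
= 48

48


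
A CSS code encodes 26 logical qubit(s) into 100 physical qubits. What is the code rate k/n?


Code rate R = k/n
= 26/100
= 0.2600

0.2600


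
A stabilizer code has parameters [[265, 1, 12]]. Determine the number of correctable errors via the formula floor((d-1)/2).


Code parameters: [[265, 1, 12]], distance d = 12.
Number of correctable errors = floor((d-1)/2)
= floor((12 - 1)/2)
= floor(11/2)
= 5

5


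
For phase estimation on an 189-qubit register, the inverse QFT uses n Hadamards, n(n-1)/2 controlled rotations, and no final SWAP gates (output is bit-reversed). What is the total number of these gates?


Hadamard gates: 189
Controlled rotations: n*(n-1)/2 = 189*188/2 = 17766
SWAP gates: 0 (omitted)
Total = 189 + 17766
= 17955

17955


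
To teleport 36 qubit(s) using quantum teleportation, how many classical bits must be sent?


Quantum teleportation requires 2 classical bits per qubit teleported.
36 qubit(s) -> 2 * 36 = 72 classical bits

72


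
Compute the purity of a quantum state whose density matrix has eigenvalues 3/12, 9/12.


tr(rho^2) = sum of eigenvalues squared
= (3/12)^2 + (9/12)^2
= (9 + 81) / 144
= 90/144
= 0.6250

0.6250


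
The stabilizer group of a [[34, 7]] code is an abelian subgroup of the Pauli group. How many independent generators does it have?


For an [[n,k]] stabilizer code:
Number of stabilizer generators = n - k
= 34 - 7
= 27

27


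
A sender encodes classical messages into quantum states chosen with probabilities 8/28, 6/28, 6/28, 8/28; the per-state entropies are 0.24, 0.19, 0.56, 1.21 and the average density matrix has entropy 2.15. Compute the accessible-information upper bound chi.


chi = S(rho) - sum_i p_i * S(rho_i)
Weighted entropy = 8/28 * 0.24 + 6/28 * 0.19 + 6/28 * 0.56 + 8/28 * 1.21
= 0.5750
chi = 2.15 - 0.5750
= 1.5750

1.5750


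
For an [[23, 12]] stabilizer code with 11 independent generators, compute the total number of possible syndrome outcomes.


Each stabilizer generator gives a binary (+1 or -1) measurement outcome.
With 11 independent generators:
Total syndromes = 2^11
= 2048

2048


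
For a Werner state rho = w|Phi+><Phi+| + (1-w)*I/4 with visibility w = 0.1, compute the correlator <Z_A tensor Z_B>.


|Phi+> = (|00> + |11>)/sqrt(2)
For the pure Bell state, <Z_A Z_B> = +1 (Bell-state Pauli correlator).
The maximally-mixed part I/4 has tr(I/4 * P tensor P) = 0 for any traceless Pauli P.
So <Z_A Z_B>_rho = w * (+1) + (1 - w) * 0
= 0.1 * (+1)
= 0.1000

0.1000


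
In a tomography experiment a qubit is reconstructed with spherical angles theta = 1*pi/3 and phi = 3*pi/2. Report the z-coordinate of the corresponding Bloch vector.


theta = 1.0472, phi = 4.7124
r_z = cos(theta) = 0.5000

0.5000


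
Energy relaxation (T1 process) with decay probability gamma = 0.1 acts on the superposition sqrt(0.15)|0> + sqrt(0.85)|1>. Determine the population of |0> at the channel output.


For amplitude damping with parameter gamma on state sqrt(a)|0> + sqrt(b)|1>:
alpha^2 = 0.15, beta^2 = 0.85
P(|0>) = alpha^2 + gamma * beta^2
= 0.15 + 0.1 * 0.85
= 0.15 + 0.0850
= 0.2350

0.2350


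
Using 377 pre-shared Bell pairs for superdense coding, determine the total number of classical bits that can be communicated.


Superdense coding allows 2 classical bits per shared entangled pair.
377 pair(s) -> 2 * 377 = 754 classical bits

754


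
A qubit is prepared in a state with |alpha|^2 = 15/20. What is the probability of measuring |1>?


|alpha|^2 = 15/20 = 0.7500
|beta|^2 = 1 - 15/20 = 5/20 = 0.2500
P(|1>) = |beta|^2 = 0.2500

0.2500


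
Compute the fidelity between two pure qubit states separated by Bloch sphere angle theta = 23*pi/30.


For states separated by angle theta on Bloch sphere:
F = cos^2(theta/2)
theta = 23*pi/30 = 2.4086
theta/2 = 1.2043
cos(theta/2) = 0.3584
F = 0.1284

0.1284


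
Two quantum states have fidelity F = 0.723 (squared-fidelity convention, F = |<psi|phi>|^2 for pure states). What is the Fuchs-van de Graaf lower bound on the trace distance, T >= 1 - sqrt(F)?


Fuchs-van de Graaf (squared-fidelity convention): 1 - sqrt(F) <= T <= sqrt(1 - F).
Lower bound: T >= 1 - sqrt(F)
sqrt(F) = sqrt(0.723) = 0.8503
T >= 1 - 0.8503
T >= 0.1497

0.1497


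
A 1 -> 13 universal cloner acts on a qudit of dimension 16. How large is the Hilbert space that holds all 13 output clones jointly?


Output space = H^(tensor 13) where dim(H) = 16
dim = 16^13
= 256 (after 2 factors)
= 4096 (after 3 factors)
= 65536 (after 4 factors)
= 1048576 (after 5 factors)
= 16777216 (after 6 factors)
= 268435456 (after 7 factors)
= 4294967296 (after 8 factors)
= 68719476736 (after 9 factors)
= 1099511627776 (after 10 factors)
= 17592186044416 (after 11 factors)
= 281474976710656 (after 12 factors)
= 4503599627370496 (after 13 factors)
= 4503599627370496

4503599627370496


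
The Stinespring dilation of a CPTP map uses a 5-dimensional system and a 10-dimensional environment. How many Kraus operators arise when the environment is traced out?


Tracing out the environment in an orthonormal basis {|i>_E} gives Kraus operators K_i = <i|_E U |0>_E.
Number of Kraus operators = dim(H_env) = d_env
= 10

10


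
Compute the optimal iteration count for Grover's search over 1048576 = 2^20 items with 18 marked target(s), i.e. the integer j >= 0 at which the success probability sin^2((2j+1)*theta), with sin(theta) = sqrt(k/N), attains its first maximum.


After j Grover iterations the success probability is P(j) = sin^2((2j+1)*theta), where sin(theta) = sqrt(k/N).
N = 2^20 = 1048576, k = 18
sin(theta) = sqrt(k/N) = 0.004143203796
theta = arcsin(sqrt(k/N)) = 0.00414321565 rad
P(j) reaches its first maximum when (2j+1)*theta is as close as possible to pi/2, i.e. j = round(pi/(4*theta) - 1/2).
pi/(4*theta) - 1/2 = 189.0625
(For comparison, the common estimate pi/4 * sqrt(N/k) = 189.5630; the exact maximiser is used here.)
Optimal iterations = 189

189


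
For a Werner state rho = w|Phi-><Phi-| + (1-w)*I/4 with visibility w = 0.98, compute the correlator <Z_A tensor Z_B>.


|Phi-> = (|00> - |11>)/sqrt(2)
For the pure Bell state, <Z_A Z_B> = +1 (Bell-state Pauli correlator).
The maximally-mixed part I/4 has tr(I/4 * P tensor P) = 0 for any traceless Pauli P.
So <Z_A Z_B>_rho = w * (+1) + (1 - w) * 0
= 0.98 * (+1)
= 0.9800

0.9800


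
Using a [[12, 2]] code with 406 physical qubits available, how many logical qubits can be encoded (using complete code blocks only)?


Each code block uses 12 physical qubits for 2 logical qubit(s).
Number of complete blocks = floor(406 / 12) = 33
Logical qubits = 33 * 2
= 66

66


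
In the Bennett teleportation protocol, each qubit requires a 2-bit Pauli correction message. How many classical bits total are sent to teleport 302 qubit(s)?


Quantum teleportation requires 2 classical bits per qubit teleported.
302 qubit(s) -> 2 * 302 = 604 classical bits

604


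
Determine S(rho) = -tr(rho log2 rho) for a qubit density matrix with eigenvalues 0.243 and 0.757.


S = -p*log2(p) - (1-p)*log2(1-p)
p = 0.2430, 1-p = 0.7570
= -0.2430 * log2(0.2430) - 0.7570 * log2(0.7570)
= -(-0.4960) - (-0.3040)
= 0.8000

0.8000


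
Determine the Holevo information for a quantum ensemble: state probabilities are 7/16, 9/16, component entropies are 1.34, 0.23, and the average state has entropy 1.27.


chi = S(rho) - sum_i p_i * S(rho_i)
Weighted entropy = 7/16 * 1.34 + 9/16 * 0.23
= 0.7156
chi = 1.27 - 0.7156
= 0.5544

0.5544


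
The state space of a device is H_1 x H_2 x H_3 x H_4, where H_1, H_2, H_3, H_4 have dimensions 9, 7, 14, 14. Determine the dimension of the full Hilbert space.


dim(H_1 x H_2 x H_3 x H_4) = 9 * 7 * 14 * 14
= 63 * 14 * 14
= 882 * 14
= 12348

12348


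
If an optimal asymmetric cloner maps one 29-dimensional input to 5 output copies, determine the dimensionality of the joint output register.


Output space = H^(tensor 5) where dim(H) = 29
dim = 29^5
= 841 (after 2 factors)
= 24389 (after 3 factors)
= 707281 (after 4 factors)
= 20511149 (after 5 factors)
= 20511149

20511149


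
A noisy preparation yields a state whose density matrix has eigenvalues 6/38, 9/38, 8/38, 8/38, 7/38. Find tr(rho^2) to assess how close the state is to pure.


tr(rho^2) = sum of eigenvalues squared
= (6/38)^2 + (9/38)^2 + (8/38)^2 + (8/38)^2 + (7/38)^2
= (36 + 81 + 64 + 64 + 49) / 1444
= 294/1444
= 0.2036

0.2036


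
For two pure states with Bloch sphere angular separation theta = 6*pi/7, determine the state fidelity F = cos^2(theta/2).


For states separated by angle theta on Bloch sphere:
F = cos^2(theta/2)
theta = 6*pi/7 = 2.6928
theta/2 = 1.3464
cos(theta/2) = 0.2225
F = 0.0495

0.0495


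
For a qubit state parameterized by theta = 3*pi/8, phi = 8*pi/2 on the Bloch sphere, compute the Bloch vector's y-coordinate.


theta = 1.1781, phi = 12.5664
r_y = sin(theta)*sin(phi) = 0.9239 * 0.0000
r_y = 0.0000

0.0000


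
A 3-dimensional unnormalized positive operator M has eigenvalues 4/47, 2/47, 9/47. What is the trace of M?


tr(M) = sum of eigenvalues
= 4/47 + 2/47 + 9/47
= 15/47
= 0.3191

0.3191


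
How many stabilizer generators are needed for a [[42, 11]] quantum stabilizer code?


For an [[n,k]] stabilizer code:
Number of stabilizer generators = n - k
= 42 - 11
= 31

31


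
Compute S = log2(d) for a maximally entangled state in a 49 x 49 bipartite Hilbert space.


For a maximally entangled state in d x d:
S = log2(d) = log2(49)
= 5.6147

5.6147


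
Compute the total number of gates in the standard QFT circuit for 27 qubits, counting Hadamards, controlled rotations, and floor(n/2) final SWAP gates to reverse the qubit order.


Hadamard gates: 27
Controlled rotations: n*(n-1)/2 = 27*26/2 = 351
SWAP gates: floor(n/2) = floor(27/2) = 13
Total = 27 + 351 + 13
= 391

391


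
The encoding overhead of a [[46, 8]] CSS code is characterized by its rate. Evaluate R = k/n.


Code rate R = k/n
= 8/46
= 0.1739

0.1739


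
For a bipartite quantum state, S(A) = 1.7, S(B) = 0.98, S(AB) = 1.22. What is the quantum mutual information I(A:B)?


I(A:B) = S(A) + S(B) - S(AB)
= 1.7 + 0.98 - 1.22
= 1.4600

1.4600


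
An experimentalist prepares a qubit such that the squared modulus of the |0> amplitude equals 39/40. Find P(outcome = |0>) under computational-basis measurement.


|alpha|^2 = 39/40 = 0.9750
|beta|^2 = 1 - 39/40 = 1/40 = 0.0250
P(|0>) = |alpha|^2 = 0.9750

0.9750


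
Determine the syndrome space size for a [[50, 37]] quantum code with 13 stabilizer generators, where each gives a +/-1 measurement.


Each stabilizer generator gives a binary (+1 or -1) measurement outcome.
With 13 independent generators:
Total syndromes = 2^13
= 8192

8192


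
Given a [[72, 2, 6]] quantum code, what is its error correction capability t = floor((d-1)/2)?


Code parameters: [[72, 2, 6]], distance d = 6.
Number of correctable errors = floor((d-1)/2)
= floor((6 - 1)/2)
= floor(5/2)
= 2

2


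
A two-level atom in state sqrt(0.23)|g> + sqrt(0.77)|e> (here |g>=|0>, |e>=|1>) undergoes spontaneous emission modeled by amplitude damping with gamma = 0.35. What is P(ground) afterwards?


For amplitude damping with parameter gamma on state sqrt(a)|0> + sqrt(b)|1>:
alpha^2 = 0.23, beta^2 = 0.77
P(|0>) = alpha^2 + gamma * beta^2
= 0.23 + 0.35 * 0.77
= 0.23 + 0.2695
= 0.4995

0.4995


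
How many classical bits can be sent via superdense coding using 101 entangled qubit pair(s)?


Superdense coding allows 2 classical bits per shared entangled pair.
101 pair(s) -> 2 * 101 = 202 classical bits

202


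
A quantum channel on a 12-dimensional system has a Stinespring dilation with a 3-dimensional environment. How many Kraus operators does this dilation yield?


Tracing out the environment in an orthonormal basis {|i>_E} gives Kraus operators K_i = <i|_E U |0>_E.
Number of Kraus operators = dim(H_env) = d_env
= 3

3


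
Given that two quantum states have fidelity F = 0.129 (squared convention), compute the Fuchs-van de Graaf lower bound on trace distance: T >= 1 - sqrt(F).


Fuchs-van de Graaf (squared-fidelity convention): 1 - sqrt(F) <= T <= sqrt(1 - F).
Lower bound: T >= 1 - sqrt(F)
sqrt(F) = sqrt(0.129) = 0.3592
T >= 1 - 0.3592
T >= 0.6408

0.6408


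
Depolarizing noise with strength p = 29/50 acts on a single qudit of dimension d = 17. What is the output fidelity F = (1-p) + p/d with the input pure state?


F = (1-p) + p/d
= (1 - 0.5800) + 0.5800/17
= 0.4200 + 0.0341
= 0.4541

0.4541


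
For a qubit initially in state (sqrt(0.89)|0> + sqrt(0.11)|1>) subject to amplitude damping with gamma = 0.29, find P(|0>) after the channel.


For amplitude damping with parameter gamma on state sqrt(a)|0> + sqrt(b)|1>:
alpha^2 = 0.89, beta^2 = 0.11
P(|0>) = alpha^2 + gamma * beta^2
= 0.89 + 0.29 * 0.11
= 0.89 + 0.0319
= 0.9219

0.9219


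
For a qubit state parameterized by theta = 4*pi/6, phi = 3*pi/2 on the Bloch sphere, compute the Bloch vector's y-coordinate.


theta = 2.0944, phi = 4.7124
r_y = sin(theta)*sin(phi) = 0.8660 * -1.0000
r_y = -0.8660

-0.8660


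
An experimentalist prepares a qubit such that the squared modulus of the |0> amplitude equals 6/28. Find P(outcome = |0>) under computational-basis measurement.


|alpha|^2 = 6/28 = 0.2143
|beta|^2 = 1 - 6/28 = 22/28 = 0.7857
P(|0>) = |alpha|^2 = 0.2143

0.2143


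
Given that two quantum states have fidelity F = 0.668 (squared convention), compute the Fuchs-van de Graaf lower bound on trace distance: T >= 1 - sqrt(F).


Fuchs-van de Graaf (squared-fidelity convention): 1 - sqrt(F) <= T <= sqrt(1 - F).
Lower bound: T >= 1 - sqrt(F)
sqrt(F) = sqrt(0.668) = 0.8173
T >= 1 - 0.8173
T >= 0.1827

0.1827


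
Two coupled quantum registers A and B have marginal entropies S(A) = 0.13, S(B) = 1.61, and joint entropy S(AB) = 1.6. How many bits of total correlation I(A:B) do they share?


I(A:B) = S(A) + S(B) - S(AB)
= 0.13 + 1.61 - 1.6
= 0.1400

0.1400


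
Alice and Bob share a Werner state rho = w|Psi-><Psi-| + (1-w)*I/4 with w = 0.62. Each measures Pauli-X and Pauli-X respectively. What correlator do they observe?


|Psi-> = (|01> - |10>)/sqrt(2)
For the pure Bell state, <X_A X_B> = -1 (Bell-state Pauli correlator).
The maximally-mixed part I/4 has tr(I/4 * P tensor P) = 0 for any traceless Pauli P.
So <X_A X_B>_rho = w * (-1) + (1 - w) * 0
= 0.62 * (-1)
= -0.6200

-0.6200


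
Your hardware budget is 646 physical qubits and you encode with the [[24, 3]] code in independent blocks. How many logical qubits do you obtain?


Each code block uses 24 physical qubits for 3 logical qubit(s).
Number of complete blocks = floor(646 / 24) = 26
Logical qubits = 26 * 3
= 78

78


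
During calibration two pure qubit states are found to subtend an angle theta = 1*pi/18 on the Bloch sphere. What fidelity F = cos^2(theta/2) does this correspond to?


For states separated by angle theta on Bloch sphere:
F = cos^2(theta/2)
theta = 1*pi/18 = 0.1745
theta/2 = 0.0873
cos(theta/2) = 0.9962
F = 0.9924

0.9924


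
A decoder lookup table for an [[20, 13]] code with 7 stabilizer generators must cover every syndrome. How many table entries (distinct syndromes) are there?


Each stabilizer generator gives a binary (+1 or -1) measurement outcome.
With 7 independent generators:
Total syndromes = 2^7
= 128

128


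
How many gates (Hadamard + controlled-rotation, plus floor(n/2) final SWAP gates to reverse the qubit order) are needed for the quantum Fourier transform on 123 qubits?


Hadamard gates: 123
Controlled rotations: n*(n-1)/2 = 123*122/2 = 7503
SWAP gates: floor(n/2) = floor(123/2) = 61
Total = 123 + 7503 + 61
= 7687

7687


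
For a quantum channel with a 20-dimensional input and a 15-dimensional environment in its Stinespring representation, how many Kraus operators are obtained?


Tracing out the environment in an orthonormal basis {|i>_E} gives Kraus operators K_i = <i|_E U |0>_E.
Number of Kraus operators = dim(H_env) = d_env
= 15

15


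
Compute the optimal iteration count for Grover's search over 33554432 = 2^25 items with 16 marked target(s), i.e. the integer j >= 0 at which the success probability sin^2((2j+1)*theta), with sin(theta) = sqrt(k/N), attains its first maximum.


After j Grover iterations the success probability is P(j) = sin^2((2j+1)*theta), where sin(theta) = sqrt(k/N).
N = 2^25 = 33554432, k = 16
sin(theta) = sqrt(k/N) = 0.000690533966
theta = arcsin(sqrt(k/N)) = 0.0006905340209 rad
P(j) reaches its first maximum when (2j+1)*theta is as close as possible to pi/2, i.e. j = round(pi/(4*theta) - 1/2).
pi/(4*theta) - 1/2 = 1136.8779
(For comparison, the common estimate pi/4 * sqrt(N/k) = 1137.3780; the exact maximiser is used here.)
Optimal iterations = 1137

1137


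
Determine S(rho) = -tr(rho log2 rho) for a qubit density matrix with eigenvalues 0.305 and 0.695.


S = -p*log2(p) - (1-p)*log2(1-p)
p = 0.3050, 1-p = 0.6950
= -0.3050 * log2(0.3050) - 0.6950 * log2(0.6950)
= -(-0.5225) - (-0.3648)
= 0.8873

0.8873


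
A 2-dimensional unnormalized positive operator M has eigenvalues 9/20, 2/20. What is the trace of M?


tr(M) = sum of eigenvalues
= 9/20 + 2/20
= 11/20
= 0.5500

0.5500


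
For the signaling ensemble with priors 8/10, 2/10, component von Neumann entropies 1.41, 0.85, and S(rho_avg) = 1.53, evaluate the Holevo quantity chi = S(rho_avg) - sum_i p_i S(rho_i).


chi = S(rho) - sum_i p_i * S(rho_i)
Weighted entropy = 8/10 * 1.41 + 2/10 * 0.85
= 1.2980
chi = 1.53 - 1.2980
= 0.2320

0.2320


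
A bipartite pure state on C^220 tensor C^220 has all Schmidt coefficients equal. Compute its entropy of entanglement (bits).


For a maximally entangled state in d x d:
S = log2(d) = log2(220)
= 7.7814

7.7814


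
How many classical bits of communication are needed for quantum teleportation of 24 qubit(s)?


Quantum teleportation requires 2 classical bits per qubit teleported.
24 qubit(s) -> 2 * 24 = 48 classical bits

48


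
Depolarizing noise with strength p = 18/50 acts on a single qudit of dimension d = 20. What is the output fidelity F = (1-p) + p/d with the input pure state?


F = (1-p) + p/d
= (1 - 0.3600) + 0.3600/20
= 0.6400 + 0.0180
= 0.6580

0.6580


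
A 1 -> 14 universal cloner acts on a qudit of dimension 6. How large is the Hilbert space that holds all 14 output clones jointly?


Output space = H^(tensor 14) where dim(H) = 6
dim = 6^14
= 36 (after 2 factors)
= 216 (after 3 factors)
= 1296 (after 4 factors)
= 7776 (after 5 factors)
= 46656 (after 6 factors)
= 279936 (after 7 factors)
= 1679616 (after 8 factors)
= 10077696 (after 9 factors)
= 60466176 (after 10 factors)
= 362797056 (after 11 factors)
= 2176782336 (after 12 factors)
= 13060694016 (after 13 factors)
= 78364164096 (after 14 factors)
= 78364164096

78364164096


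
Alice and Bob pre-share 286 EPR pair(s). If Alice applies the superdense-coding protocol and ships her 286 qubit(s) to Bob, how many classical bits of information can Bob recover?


Superdense coding allows 2 classical bits per shared entangled pair.
286 pair(s) -> 2 * 286 = 572 classical bits

572


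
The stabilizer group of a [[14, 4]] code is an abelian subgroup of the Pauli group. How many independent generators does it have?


For an [[n,k]] stabilizer code:
Number of stabilizer generators = n - k
= 14 - 4
= 10

10


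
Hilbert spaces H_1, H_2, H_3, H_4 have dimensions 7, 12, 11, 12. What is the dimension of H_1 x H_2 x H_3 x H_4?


dim(H_1 x H_2 x H_3 x H_4) = 7 * 12 * 11 * 12
= 84 * 11 * 12
= 924 * 12
= 11088

11088


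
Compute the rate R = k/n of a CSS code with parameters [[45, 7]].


Code rate R = k/n
= 7/45
= 0.1556

0.1556


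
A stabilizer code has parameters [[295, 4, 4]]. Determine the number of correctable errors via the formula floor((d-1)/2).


Code parameters: [[295, 4, 4]], distance d = 4.
Number of correctable errors = floor((d-1)/2)
= floor((4 - 1)/2)
= floor(3/2)
= 1

1


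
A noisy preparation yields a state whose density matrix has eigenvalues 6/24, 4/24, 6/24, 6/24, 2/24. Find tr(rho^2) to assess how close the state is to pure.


tr(rho^2) = sum of eigenvalues squared
= (6/24)^2 + (4/24)^2 + (6/24)^2 + (6/24)^2 + (2/24)^2
= (36 + 16 + 36 + 36 + 4) / 576
= 128/576
= 0.2222

0.2222


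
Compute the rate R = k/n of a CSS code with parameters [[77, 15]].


Code rate R = k/n
= 15/77
= 0.1948

0.1948


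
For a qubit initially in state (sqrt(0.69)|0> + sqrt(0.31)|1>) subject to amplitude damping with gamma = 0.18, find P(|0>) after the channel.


For amplitude damping with parameter gamma on state sqrt(a)|0> + sqrt(b)|1>:
alpha^2 = 0.69, beta^2 = 0.31
P(|0>) = alpha^2 + gamma * beta^2
= 0.69 + 0.18 * 0.31
= 0.69 + 0.0558
= 0.7458

0.7458


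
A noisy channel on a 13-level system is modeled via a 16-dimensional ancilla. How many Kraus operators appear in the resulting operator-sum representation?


Tracing out the environment in an orthonormal basis {|i>_E} gives Kraus operators K_i = <i|_E U |0>_E.
Number of Kraus operators = dim(H_env) = d_env
= 16

16


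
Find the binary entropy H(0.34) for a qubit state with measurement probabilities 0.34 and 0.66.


S = -p*log2(p) - (1-p)*log2(1-p)
p = 0.3400, 1-p = 0.6600
= -0.3400 * log2(0.3400) - 0.6600 * log2(0.6600)
= -(-0.5292) - (-0.3956)
= 0.9248

0.9248


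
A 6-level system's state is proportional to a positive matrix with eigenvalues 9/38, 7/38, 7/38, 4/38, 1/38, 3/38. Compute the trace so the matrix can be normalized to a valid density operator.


tr(M) = sum of eigenvalues
= 9/38 + 7/38 + 7/38 + 4/38 + 1/38 + 3/38
= 31/38
= 0.8158

0.8158


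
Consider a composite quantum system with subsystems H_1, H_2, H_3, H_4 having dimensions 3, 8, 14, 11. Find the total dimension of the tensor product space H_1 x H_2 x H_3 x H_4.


dim(H_1 x H_2 x H_3 x H_4) = 3 * 8 * 14 * 11
= 24 * 14 * 11
= 336 * 11
= 3696

3696


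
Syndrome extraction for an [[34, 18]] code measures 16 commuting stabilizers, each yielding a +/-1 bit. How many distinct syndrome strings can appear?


Each stabilizer generator gives a binary (+1 or -1) measurement outcome.
With 16 independent generators:
Total syndromes = 2^16
= 65536

65536


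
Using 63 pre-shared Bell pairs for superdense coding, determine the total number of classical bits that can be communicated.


Superdense coding allows 2 classical bits per shared entangled pair.
63 pair(s) -> 2 * 63 = 126 classical bits

126


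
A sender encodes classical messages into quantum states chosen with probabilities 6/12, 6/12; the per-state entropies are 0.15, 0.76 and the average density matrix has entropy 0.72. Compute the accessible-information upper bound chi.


chi = S(rho) - sum_i p_i * S(rho_i)
Weighted entropy = 6/12 * 0.15 + 6/12 * 0.76
= 0.4550
chi = 0.72 - 0.4550
= 0.2650

0.2650


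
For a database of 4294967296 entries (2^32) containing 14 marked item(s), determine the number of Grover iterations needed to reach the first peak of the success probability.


After j Grover iterations the success probability is P(j) = sin^2((2j+1)*theta), where sin(theta) = sqrt(k/N).
N = 2^32 = 4294967296, k = 14
sin(theta) = sqrt(k/N) = 5.709316081e-05
theta = arcsin(sqrt(k/N)) = 5.709316084e-05 rad
P(j) reaches its first maximum when (2j+1)*theta is as close as possible to pi/2, i.e. j = round(pi/(4*theta) - 1/2).
pi/(4*theta) - 1/2 = 13755.9316
(For comparison, the common estimate pi/4 * sqrt(N/k) = 13756.4316; the exact maximiser is used here.)
Optimal iterations = 13756

13756


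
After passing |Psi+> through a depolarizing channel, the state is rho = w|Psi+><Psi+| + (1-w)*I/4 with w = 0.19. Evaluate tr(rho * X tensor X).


|Psi+> = (|01> + |10>)/sqrt(2)
For the pure Bell state, <X_A X_B> = +1 (Bell-state Pauli correlator).
The maximally-mixed part I/4 has tr(I/4 * P tensor P) = 0 for any traceless Pauli P.
So <X_A X_B>_rho = w * (+1) + (1 - w) * 0
= 0.19 * (+1)
= 0.1900

0.1900


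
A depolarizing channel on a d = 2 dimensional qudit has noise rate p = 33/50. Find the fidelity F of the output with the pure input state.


F = (1-p) + p/d
= (1 - 0.6600) + 0.6600/2
= 0.3400 + 0.3300
= 0.6700

0.6700


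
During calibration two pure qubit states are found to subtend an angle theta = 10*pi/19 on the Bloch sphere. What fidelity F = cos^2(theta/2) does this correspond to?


For states separated by angle theta on Bloch sphere:
F = cos^2(theta/2)
theta = 10*pi/19 = 1.6535
theta/2 = 0.8267
cos(theta/2) = 0.6773
F = 0.4587

0.4587


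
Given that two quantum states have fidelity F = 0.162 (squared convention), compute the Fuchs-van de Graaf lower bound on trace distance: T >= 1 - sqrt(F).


Fuchs-van de Graaf (squared-fidelity convention): 1 - sqrt(F) <= T <= sqrt(1 - F).
Lower bound: T >= 1 - sqrt(F)
sqrt(F) = sqrt(0.162) = 0.4025
T >= 1 - 0.4025
T >= 0.5975

0.5975


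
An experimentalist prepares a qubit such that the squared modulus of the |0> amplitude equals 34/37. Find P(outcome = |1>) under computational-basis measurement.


|alpha|^2 = 34/37 = 0.9189
|beta|^2 = 1 - 34/37 = 3/37 = 0.0811
P(|1>) = |beta|^2 = 0.0811

0.0811


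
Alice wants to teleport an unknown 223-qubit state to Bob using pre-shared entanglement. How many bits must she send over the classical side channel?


Quantum teleportation requires 2 classical bits per qubit teleported.
223 qubit(s) -> 2 * 223 = 446 classical bits

446


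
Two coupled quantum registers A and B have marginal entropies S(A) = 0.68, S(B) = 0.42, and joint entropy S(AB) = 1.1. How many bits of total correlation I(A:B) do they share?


I(A:B) = S(A) + S(B) - S(AB)
= 0.68 + 0.42 - 1.1
= 0.0000

0.0000


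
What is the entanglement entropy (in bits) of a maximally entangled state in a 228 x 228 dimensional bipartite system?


For a maximally entangled state in d x d:
S = log2(d) = log2(228)
= 7.8329

7.8329


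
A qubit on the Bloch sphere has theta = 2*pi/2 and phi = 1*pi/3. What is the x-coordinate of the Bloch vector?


theta = 3.1416, phi = 1.0472
r_x = sin(theta)*cos(phi) = 0.0000 * 0.5000
r_x = 0.0000

0.0000


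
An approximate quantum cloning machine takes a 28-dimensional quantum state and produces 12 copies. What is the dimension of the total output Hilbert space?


Output space = H^(tensor 12) where dim(H) = 28
dim = 28^12
= 784 (after 2 factors)
= 21952 (after 3 factors)
= 614656 (after 4 factors)
= 17210368 (after 5 factors)
= 481890304 (after 6 factors)
= 13492928512 (after 7 factors)
= 377801998336 (after 8 factors)
= 10578455953408 (after 9 factors)
= 296196766695424 (after 10 factors)
= 8293509467471872 (after 11 factors)
= 232218265089212416 (after 12 factors)
= 232218265089212416

232218265089212416


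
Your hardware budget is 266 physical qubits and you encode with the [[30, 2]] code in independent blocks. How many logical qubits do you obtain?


Each code block uses 30 physical qubits for 2 logical qubit(s).
Number of complete blocks = floor(266 / 30) = 8
Logical qubits = 8 * 2
= 16

16


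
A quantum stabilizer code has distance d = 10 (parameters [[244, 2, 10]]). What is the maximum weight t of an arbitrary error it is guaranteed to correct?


Code parameters: [[244, 2, 10]], distance d = 10.
Number of correctable errors = floor((d-1)/2)
= floor((10 - 1)/2)
= floor(9/2)
= 4

4


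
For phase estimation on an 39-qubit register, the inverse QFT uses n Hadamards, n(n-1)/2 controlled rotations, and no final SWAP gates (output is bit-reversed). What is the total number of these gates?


Hadamard gates: 39
Controlled rotations: n*(n-1)/2 = 39*38/2 = 741
SWAP gates: 0 (omitted)
Total = 39 + 741
= 780

780


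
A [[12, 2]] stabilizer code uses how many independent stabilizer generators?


For an [[n,k]] stabilizer code:
Number of stabilizer generators = n - k
= 12 - 2
= 10

10


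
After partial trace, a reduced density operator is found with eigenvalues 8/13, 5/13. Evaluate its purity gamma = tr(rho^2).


tr(rho^2) = sum of eigenvalues squared
= (8/13)^2 + (5/13)^2
= (64 + 25) / 169
= 89/169
= 0.5266

0.5266
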